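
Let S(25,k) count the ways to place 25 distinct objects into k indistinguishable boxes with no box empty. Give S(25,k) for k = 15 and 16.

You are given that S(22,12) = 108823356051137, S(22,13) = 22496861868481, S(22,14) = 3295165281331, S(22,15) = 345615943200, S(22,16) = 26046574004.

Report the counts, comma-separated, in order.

i=23: T(23,13)=108823356051137+13·22496861868481=401282560341390 | T(23,14)=22496861868481+14·3295165281331=68629175807115 | T(23,15)=3295165281331+15·345615943200=8479404429331 | T(23,16)=345615943200+16·26046574004=762361127264
i=24: T(24,14)=401282560341390+14·68629175807115=1362091021641000 | T(24,15)=68629175807115+15·8479404429331=195820242247080 | T(24,16)=8479404429331+16·762361127264=20677182465555
i=25: T(25,15)=1362091021641000+15·195820242247080=4299394655347200 | T(25,16)=195820242247080+16·20677182465555=526655161695960
Read S(25,15) = 4299394655347200, S(25,16) = 526655161695960.

4299394655347200, 526655161695960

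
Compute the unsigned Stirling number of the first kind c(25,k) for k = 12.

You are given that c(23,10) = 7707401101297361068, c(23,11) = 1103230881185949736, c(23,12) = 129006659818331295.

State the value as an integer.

130770928736755873500

r24: T_24,11=23×1103230881185949736+7707401101297361068=33081711368574204996; T_24,12=23×129006659818331295+1103230881185949736=4070384057007569521
r25: T_25,12=24×4070384057007569521+33081711368574204996=130770928736755873500
Read c(25,12) = 130770928736755873500.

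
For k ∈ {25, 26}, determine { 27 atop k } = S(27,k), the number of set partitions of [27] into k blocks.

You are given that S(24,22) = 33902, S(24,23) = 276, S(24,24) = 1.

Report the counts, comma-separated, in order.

row 25: T[25][23]=23·276+33902=40250  T[25][24]=24·1+276=300  T[25][25]=25·0+1=1
row 26: T[26][24]=24·300+40250=47450  T[26][25]=25·1+300=325  T[26][26]=26·0+1=1
row 27: T[27][25]=25·325+47450=55575  T[27][26]=26·1+325=351
Read S(27,25) = 55575, S(27,26) = 351.

55575, 351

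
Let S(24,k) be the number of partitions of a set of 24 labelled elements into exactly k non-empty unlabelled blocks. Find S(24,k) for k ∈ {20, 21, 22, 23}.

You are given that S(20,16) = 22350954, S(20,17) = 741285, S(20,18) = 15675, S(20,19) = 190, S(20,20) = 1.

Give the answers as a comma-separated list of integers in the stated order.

116972779, 2454606, 33902, 276

row 21: T[21][17]=17·741285+22350954=34952799  T[21][18]=18·15675+741285=1023435  T[21][19]=19·190+15675=19285  T[21][20]=20·1+190=210  T[21][21]=21·0+1=1
row 22: T[22][18]=18·1023435+34952799=53374629  T[22][19]=19·19285+1023435=1389850  T[22][20]=20·210+19285=23485  T[22][21]=21·1+210=231  T[22][22]=22·0+1=1
row 23: T[23][19]=19·1389850+53374629=79781779  T[23][20]=20·23485+1389850=1859550  T[23][21]=21·231+23485=28336  T[23][22]=22·1+231=253  T[23][23]=23·0+1=1
row 24: T[24][20]=20·1859550+79781779=116972779  T[24][21]=21·28336+1859550=2454606  T[24][22]=22·253+28336=33902  T[24][23]=23·1+253=276
Read S(24,20) = 116972779, S(24,21) = 2454606, S(24,22) = 33902, S(24,23) = 276.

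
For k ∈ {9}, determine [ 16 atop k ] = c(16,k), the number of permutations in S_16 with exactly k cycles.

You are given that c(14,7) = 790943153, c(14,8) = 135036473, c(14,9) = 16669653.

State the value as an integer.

8207628000

row 15: T[15][8]=14·135036473+790943153=2681453775  T[15][9]=14·16669653+135036473=368411615
row 16: T[16][9]=15·368411615+2681453775=8207628000
Read c(16,9) = 8207628000.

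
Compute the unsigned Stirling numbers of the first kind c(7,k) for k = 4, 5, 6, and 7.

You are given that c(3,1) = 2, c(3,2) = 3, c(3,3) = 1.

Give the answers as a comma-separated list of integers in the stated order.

735, 175, 21, 1

i=4: T(4,1)=0+3·2=6 | T(4,2)=2+3·3=11 | T(4,3)=3+3·1=6 | T(4,4)=1+3·0=1
i=5: T(5,2)=6+4·11=50 | T(5,3)=11+4·6=35 | T(5,4)=6+4·1=10 | T(5,5)=1+4·0=1
i=6: T(6,3)=50+5·35=225 | T(6,4)=35+5·10=85 | T(6,5)=10+5·1=15 | T(6,6)=1+5·0=1
i=7: T(7,4)=225+6·85=735 | T(7,5)=85+6·15=175 | T(7,6)=15+6·1=21 | T(7,7)=1+6·0=1
Read c(7,4) = 735, c(7,5) = 175, c(7,6) = 21, c(7,7) = 1.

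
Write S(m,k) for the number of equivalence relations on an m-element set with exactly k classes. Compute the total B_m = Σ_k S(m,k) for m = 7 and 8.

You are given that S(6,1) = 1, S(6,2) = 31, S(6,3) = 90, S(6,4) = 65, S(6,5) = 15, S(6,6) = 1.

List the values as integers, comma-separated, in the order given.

877, 4140

r7: T_7,1=1×1+0=1; T_7,2=2×31+1=63; T_7,3=3×90+31=301; T_7,4=4×65+90=350; T_7,5=5×15+65=140; T_7,6=6×1+15=21; T_7,7=7×0+1=1
r8: T_8,1=1×1+0=1; T_8,2=2×63+1=127; T_8,3=3×301+63=966; T_8,4=4×350+301=1701; T_8,5=5×140+350=1050; T_8,6=6×21+140=266; T_8,7=7×1+21=28; T_8,8=8×0+1=1
B_7 = ΣS(7,k) = 1+63+301+350+140+21+1 = 877
B_8 = ΣS(8,k) = 1+127+966+1701+1050+266+28+1 = 4140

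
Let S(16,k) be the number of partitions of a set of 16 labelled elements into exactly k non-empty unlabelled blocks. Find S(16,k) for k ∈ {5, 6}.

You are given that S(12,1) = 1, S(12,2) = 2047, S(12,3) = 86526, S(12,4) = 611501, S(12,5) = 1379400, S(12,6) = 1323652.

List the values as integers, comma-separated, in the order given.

@13  (13,2):2047·2+1→4095, (13,3):86526·3+2047→261625, (13,4):611501·4+86526→2532530, (13,5):1379400·5+611501→7508501, (13,6):1323652·6+1379400→9321312
@14  (14,3):261625·3+4095→788970, (14,4):2532530·4+261625→10391745, (14,5):7508501·5+2532530→40075035, (14,6):9321312·6+7508501→63436373
@15  (15,4):10391745·4+788970→42355950, (15,5):40075035·5+10391745→210766920, (15,6):63436373·6+40075035→420693273
@16  (16,5):210766920·5+42355950→1096190550, (16,6):420693273·6+210766920→2734926558
Read S(16,5) = 1096190550, S(16,6) = 2734926558.

1096190550, 2734926558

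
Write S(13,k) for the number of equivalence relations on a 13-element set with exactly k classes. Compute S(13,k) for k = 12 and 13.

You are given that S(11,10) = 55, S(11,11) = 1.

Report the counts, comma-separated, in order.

78, 1

r12: T_12,11=11×1+55=66; T_12,12=12×0+1=1
r13: T_13,12=12×1+66=78; T_13,13=13×0+1=1
Read S(13,12) = 78, S(13,13) = 1.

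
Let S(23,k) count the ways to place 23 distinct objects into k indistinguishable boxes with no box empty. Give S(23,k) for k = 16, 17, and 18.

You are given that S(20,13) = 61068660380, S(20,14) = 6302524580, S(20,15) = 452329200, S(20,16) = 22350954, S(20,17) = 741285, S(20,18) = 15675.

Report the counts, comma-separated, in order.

762361127264, 49916988803, 2364885369

r21: T_21,14=14×6302524580+61068660380=149304004500; T_21,15=15×452329200+6302524580=13087462580; T_21,16=16×22350954+452329200=809944464; T_21,17=17×741285+22350954=34952799; T_21,18=18×15675+741285=1023435
r22: T_22,15=15×13087462580+149304004500=345615943200; T_22,16=16×809944464+13087462580=26046574004; T_22,17=17×34952799+809944464=1404142047; T_22,18=18×1023435+34952799=53374629
r23: T_23,16=16×26046574004+345615943200=762361127264; T_23,17=17×1404142047+26046574004=49916988803; T_23,18=18×53374629+1404142047=2364885369
Read S(23,16) = 762361127264, S(23,17) = 49916988803, S(23,18) = 2364885369.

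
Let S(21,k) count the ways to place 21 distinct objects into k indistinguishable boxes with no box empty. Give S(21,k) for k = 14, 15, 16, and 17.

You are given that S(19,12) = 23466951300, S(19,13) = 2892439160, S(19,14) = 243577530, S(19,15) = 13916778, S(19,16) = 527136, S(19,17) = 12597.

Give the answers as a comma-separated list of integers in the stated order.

@20  (20,13):2892439160·13+23466951300→61068660380, (20,14):243577530·14+2892439160→6302524580, (20,15):13916778·15+243577530→452329200, (20,16):527136·16+13916778→22350954, (20,17):12597·17+527136→741285
@21  (21,14):6302524580·14+61068660380→149304004500, (21,15):452329200·15+6302524580→13087462580, (21,16):22350954·16+452329200→809944464, (21,17):741285·17+22350954→34952799
Read S(21,14) = 149304004500, S(21,15) = 13087462580, S(21,16) = 809944464, S(21,17) = 34952799.

149304004500, 13087462580, 809944464, 34952799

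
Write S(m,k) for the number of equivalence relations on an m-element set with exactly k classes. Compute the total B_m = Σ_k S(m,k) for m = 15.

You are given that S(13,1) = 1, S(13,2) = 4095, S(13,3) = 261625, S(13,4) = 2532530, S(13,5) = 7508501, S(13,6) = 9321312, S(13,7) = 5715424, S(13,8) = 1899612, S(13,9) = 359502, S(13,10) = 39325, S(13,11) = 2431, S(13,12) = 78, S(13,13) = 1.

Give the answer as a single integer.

[14] T[14,1]:1*1+0=1 · T[14,2]:2*4095+1=8191 · T[14,3]:3*261625+4095=788970 · T[14,4]:4*2532530+261625=10391745 · T[14,5]:5*7508501+2532530=40075035 · T[14,6]:6*9321312+7508501=63436373 · T[14,7]:7*5715424+9321312=49329280 · T[14,8]:8*1899612+5715424=20912320 · T[14,9]:9*359502+1899612=5135130 · T[14,10]:10*39325+359502=752752 · T[14,11]:11*2431+39325=66066 · T[14,12]:12*78+2431=3367 · T[14,13]:13*1+78=91 · T[14,14]:14*0+1=1
[15] T[15,1]:1*1+0=1 · T[15,2]:2*8191+1=16383 · T[15,3]:3*788970+8191=2375101 · T[15,4]:4*10391745+788970=42355950 · T[15,5]:5*40075035+10391745=210766920 · T[15,6]:6*63436373+40075035=420693273 · T[15,7]:7*49329280+63436373=408741333 · T[15,8]:8*20912320+49329280=216627840 · T[15,9]:9*5135130+20912320=67128490 · T[15,10]:10*752752+5135130=12662650 · T[15,11]:11*66066+752752=1479478 · T[15,12]:12*3367+66066=106470 · T[15,13]:13*91+3367=4550 · T[15,14]:14*1+91=105 · T[15,15]:15*0+1=1
B_15 = ΣS(15,k) = 1+16383+2375101+42355950+210766920+420693273+408741333+216627840+67128490+12662650+1479478+106470+4550+105+1 = 1382958545

1382958545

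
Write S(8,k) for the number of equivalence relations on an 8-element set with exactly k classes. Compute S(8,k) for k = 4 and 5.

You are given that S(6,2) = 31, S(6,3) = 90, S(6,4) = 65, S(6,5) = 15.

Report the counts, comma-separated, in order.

1701, 1050

@7  (7,3):90·3+31→301, (7,4):65·4+90→350, (7,5):15·5+65→140
@8  (8,4):350·4+301→1701, (8,5):140·5+350→1050
Read S(8,4) = 1701, S(8,5) = 1050.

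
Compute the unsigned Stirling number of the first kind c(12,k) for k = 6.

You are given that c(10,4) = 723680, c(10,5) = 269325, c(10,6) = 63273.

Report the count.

@11  (11,5):269325·10+723680→3416930, (11,6):63273·10+269325→902055
@12  (12,6):902055·11+3416930→13339535
Read c(12,6) = 13339535.

13339535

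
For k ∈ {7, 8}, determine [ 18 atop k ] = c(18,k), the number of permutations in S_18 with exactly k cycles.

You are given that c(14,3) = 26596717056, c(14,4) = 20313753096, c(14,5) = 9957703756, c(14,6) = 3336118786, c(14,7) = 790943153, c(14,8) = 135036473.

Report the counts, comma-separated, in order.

110228466184200, 24871845297936

[15] T[15,4]:14*20313753096+26596717056=310989260400 · T[15,5]:14*9957703756+20313753096=159721605680 · T[15,6]:14*3336118786+9957703756=56663366760 · T[15,7]:14*790943153+3336118786=14409322928 · T[15,8]:14*135036473+790943153=2681453775
[16] T[16,5]:15*159721605680+310989260400=2706813345600 · T[16,6]:15*56663366760+159721605680=1009672107080 · T[16,7]:15*14409322928+56663366760=272803210680 · T[16,8]:15*2681453775+14409322928=54631129553
[17] T[17,6]:16*1009672107080+2706813345600=18861567058880 · T[17,7]:16*272803210680+1009672107080=5374523477960 · T[17,8]:16*54631129553+272803210680=1146901283528
[18] T[18,7]:17*5374523477960+18861567058880=110228466184200 · T[18,8]:17*1146901283528+5374523477960=24871845297936
Read c(18,7) = 110228466184200, c(18,8) = 24871845297936.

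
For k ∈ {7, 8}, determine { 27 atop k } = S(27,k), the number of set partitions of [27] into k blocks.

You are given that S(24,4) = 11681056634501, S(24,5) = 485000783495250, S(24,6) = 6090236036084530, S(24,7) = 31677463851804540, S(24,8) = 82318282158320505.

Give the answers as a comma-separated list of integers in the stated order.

@25  (25,5):485000783495250·5+11681056634501→2436684974110751, (25,6):6090236036084530·6+485000783495250→37026417000002430, (25,7):31677463851804540·7+6090236036084530→227832482998716310, (25,8):82318282158320505·8+31677463851804540→690223721118368580
@26  (26,6):37026417000002430·6+2436684974110751→224595186974125331, (26,7):227832482998716310·7+37026417000002430→1631853797991016600, (26,8):690223721118368580·8+227832482998716310→5749622251945664950
@27  (27,7):1631853797991016600·7+224595186974125331→11647571772911241531, (27,8):5749622251945664950·8+1631853797991016600→47628831813556336200
Read S(27,7) = 11647571772911241531, S(27,8) = 47628831813556336200.

11647571772911241531, 47628831813556336200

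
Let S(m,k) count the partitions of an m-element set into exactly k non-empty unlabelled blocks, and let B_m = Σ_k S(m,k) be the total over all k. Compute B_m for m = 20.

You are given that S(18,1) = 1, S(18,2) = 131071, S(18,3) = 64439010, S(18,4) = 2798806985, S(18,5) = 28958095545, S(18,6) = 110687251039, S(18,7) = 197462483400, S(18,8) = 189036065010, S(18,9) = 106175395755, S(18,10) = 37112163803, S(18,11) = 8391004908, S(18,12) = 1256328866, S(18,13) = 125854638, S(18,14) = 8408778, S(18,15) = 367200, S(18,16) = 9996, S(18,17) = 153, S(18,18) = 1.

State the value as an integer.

51724158235372

r19: T_19,1=1×1+0=1; T_19,2=2×131071+1=262143; T_19,3=3×64439010+131071=193448101; T_19,4=4×2798806985+64439010=11259666950; T_19,5=5×28958095545+2798806985=147589284710; T_19,6=6×110687251039+28958095545=693081601779; T_19,7=7×197462483400+110687251039=1492924634839; T_19,8=8×189036065010+197462483400=1709751003480; T_19,9=9×106175395755+189036065010=1144614626805; T_19,10=10×37112163803+106175395755=477297033785; T_19,11=11×8391004908+37112163803=129413217791; T_19,12=12×1256328866+8391004908=23466951300; T_19,13=13×125854638+1256328866=2892439160; T_19,14=14×8408778+125854638=243577530; T_19,15=15×367200+8408778=13916778; T_19,16=16×9996+367200=527136; T_19,17=17×153+9996=12597; T_19,18=18×1+153=171; T_19,19=19×0+1=1
r20: T_20,1=1×1+0=1; T_20,2=2×262143+1=524287; T_20,3=3×193448101+262143=580606446; T_20,4=4×11259666950+193448101=45232115901; T_20,5=5×147589284710+11259666950=749206090500; T_20,6=6×693081601779+147589284710=4306078895384; T_20,7=7×1492924634839+693081601779=11143554045652; T_20,8=8×1709751003480+1492924634839=15170932662679; T_20,9=9×1144614626805+1709751003480=12011282644725; T_20,10=10×477297033785+1144614626805=5917584964655; T_20,11=11×129413217791+477297033785=1900842429486; T_20,12=12×23466951300+129413217791=411016633391; T_20,13=13×2892439160+23466951300=61068660380; T_20,14=14×243577530+2892439160=6302524580; T_20,15=15×13916778+243577530=452329200; T_20,16=16×527136+13916778=22350954; T_20,17=17×12597+527136=741285; T_20,18=18×171+12597=15675; T_20,19=19×1+171=190; T_20,20=20×0+1=1
B_20 = ΣS(20,k) = 1+524287+580606446+45232115901+749206090500+4306078895384+11143554045652+15170932662679+12011282644725+5917584964655+1900842429486+411016633391+61068660380+6302524580+452329200+22350954+741285+15675+190+1 = 51724158235372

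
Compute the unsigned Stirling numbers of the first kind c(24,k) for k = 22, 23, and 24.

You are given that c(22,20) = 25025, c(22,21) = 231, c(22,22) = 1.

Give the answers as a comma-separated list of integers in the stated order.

@23  (23,21):231·22+25025→30107, (23,22):1·22+231→253, (23,23):0·22+1→1
@24  (24,22):253·23+30107→35926, (24,23):1·23+253→276, (24,24):0·23+1→1
Read c(24,22) = 35926, c(24,23) = 276, c(24,24) = 1.

35926, 276, 1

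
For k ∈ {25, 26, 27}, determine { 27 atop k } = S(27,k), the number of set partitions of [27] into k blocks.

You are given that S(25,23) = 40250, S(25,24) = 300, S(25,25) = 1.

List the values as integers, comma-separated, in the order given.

55575, 351, 1

row 26: T[26][24]=24·300+40250=47450  T[26][25]=25·1+300=325  T[26][26]=26·0+1=1
row 27: T[27][25]=25·325+47450=55575  T[27][26]=26·1+325=351  T[27][27]=27·0+1=1
Read S(27,25) = 55575, S(27,26) = 351, S(27,27) = 1.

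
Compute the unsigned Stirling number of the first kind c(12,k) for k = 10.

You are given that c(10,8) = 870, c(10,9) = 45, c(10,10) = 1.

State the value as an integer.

1925

r11: T_11,9=10×45+870=1320; T_11,10=10×1+45=55
r12: T_12,10=11×55+1320=1925
Read c(12,10) = 1925.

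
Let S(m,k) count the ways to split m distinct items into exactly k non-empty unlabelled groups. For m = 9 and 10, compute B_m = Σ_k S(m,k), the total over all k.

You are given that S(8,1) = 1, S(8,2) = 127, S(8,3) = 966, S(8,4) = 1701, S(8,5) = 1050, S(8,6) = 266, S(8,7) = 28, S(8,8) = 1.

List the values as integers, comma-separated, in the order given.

21147, 115975

[9] T[9,1]:1*1+0=1 · T[9,2]:2*127+1=255 · T[9,3]:3*966+127=3025 · T[9,4]:4*1701+966=7770 · T[9,5]:5*1050+1701=6951 · T[9,6]:6*266+1050=2646 · T[9,7]:7*28+266=462 · T[9,8]:8*1+28=36 · T[9,9]:9*0+1=1
[10] T[10,1]:1*1+0=1 · T[10,2]:2*255+1=511 · T[10,3]:3*3025+255=9330 · T[10,4]:4*7770+3025=34105 · T[10,5]:5*6951+7770=42525 · T[10,6]:6*2646+6951=22827 · T[10,7]:7*462+2646=5880 · T[10,8]:8*36+462=750 · T[10,9]:9*1+36=45 · T[10,10]:10*0+1=1
B_9 = ΣS(9,k) = 1+255+3025+7770+6951+2646+462+36+1 = 21147
B_10 = ΣS(10,k) = 1+511+9330+34105+42525+22827+5880+750+45+1 = 115975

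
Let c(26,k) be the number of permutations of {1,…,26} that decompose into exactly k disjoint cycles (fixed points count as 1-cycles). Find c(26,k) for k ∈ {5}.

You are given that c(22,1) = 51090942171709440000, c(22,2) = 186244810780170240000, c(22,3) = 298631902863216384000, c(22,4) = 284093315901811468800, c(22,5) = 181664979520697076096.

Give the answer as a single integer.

70874145319837672677196800

row 23: T[23][2]=22·186244810780170240000+51090942171709440000=4148476779335454720000  T[23][3]=22·298631902863216384000+186244810780170240000=6756146673770930688000  T[23][4]=22·284093315901811468800+298631902863216384000=6548684852703068697600  T[23][5]=22·181664979520697076096+284093315901811468800=4280722865357147142912
row 24: T[24][3]=23·6756146673770930688000+4148476779335454720000=159539850276066860544000  T[24][4]=23·6548684852703068697600+6756146673770930688000=157375898285941510732800  T[24][5]=23·4280722865357147142912+6548684852703068697600=105005310755917452984576
row 25: T[25][4]=24·157375898285941510732800+159539850276066860544000=3936561409138663118131200  T[25][5]=24·105005310755917452984576+157375898285941510732800=2677503356427960382362624
row 26: T[26][5]=25·2677503356427960382362624+3936561409138663118131200=70874145319837672677196800
Read c(26,5) = 70874145319837672677196800.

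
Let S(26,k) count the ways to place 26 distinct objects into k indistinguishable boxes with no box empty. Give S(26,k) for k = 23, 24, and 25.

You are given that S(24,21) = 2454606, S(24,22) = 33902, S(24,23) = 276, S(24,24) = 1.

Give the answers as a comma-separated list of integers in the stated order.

4126200, 47450, 325

@25  (25,22):33902·22+2454606→3200450, (25,23):276·23+33902→40250, (25,24):1·24+276→300, (25,25):0·25+1→1
@26  (26,23):40250·23+3200450→4126200, (26,24):300·24+40250→47450, (26,25):1·25+300→325
Read S(26,23) = 4126200, S(26,24) = 47450, S(26,25) = 325.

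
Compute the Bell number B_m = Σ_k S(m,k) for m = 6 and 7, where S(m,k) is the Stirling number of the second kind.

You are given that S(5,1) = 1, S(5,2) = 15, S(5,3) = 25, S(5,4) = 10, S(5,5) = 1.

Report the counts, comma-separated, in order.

@6  (6,1):1·1+0→1, (6,2):15·2+1→31, (6,3):25·3+15→90, (6,4):10·4+25→65, (6,5):1·5+10→15, (6,6):0·6+1→1
@7  (7,1):1·1+0→1, (7,2):31·2+1→63, (7,3):90·3+31→301, (7,4):65·4+90→350, (7,5):15·5+65→140, (7,6):1·6+15→21, (7,7):0·7+1→1
B_6 = ΣS(6,k) = 1+31+90+65+15+1 = 203
B_7 = ΣS(7,k) = 1+63+301+350+140+21+1 = 877

203, 877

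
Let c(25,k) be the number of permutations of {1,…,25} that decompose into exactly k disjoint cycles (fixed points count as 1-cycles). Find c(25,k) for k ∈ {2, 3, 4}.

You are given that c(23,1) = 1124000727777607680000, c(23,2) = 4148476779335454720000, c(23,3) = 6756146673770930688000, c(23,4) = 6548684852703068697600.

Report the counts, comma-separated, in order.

@24  (24,1):1124000727777607680000·23+0→25852016738884976640000, (24,2):4148476779335454720000·23+1124000727777607680000→96538966652493066240000, (24,3):6756146673770930688000·23+4148476779335454720000→159539850276066860544000, (24,4):6548684852703068697600·23+6756146673770930688000→157375898285941510732800
@25  (25,2):96538966652493066240000·24+25852016738884976640000→2342787216398718566400000, (25,3):159539850276066860544000·24+96538966652493066240000→3925495373278097719296000, (25,4):157375898285941510732800·24+159539850276066860544000→3936561409138663118131200
Read c(25,2) = 2342787216398718566400000, c(25,3) = 3925495373278097719296000, c(25,4) = 3936561409138663118131200.

2342787216398718566400000, 3925495373278097719296000, 3936561409138663118131200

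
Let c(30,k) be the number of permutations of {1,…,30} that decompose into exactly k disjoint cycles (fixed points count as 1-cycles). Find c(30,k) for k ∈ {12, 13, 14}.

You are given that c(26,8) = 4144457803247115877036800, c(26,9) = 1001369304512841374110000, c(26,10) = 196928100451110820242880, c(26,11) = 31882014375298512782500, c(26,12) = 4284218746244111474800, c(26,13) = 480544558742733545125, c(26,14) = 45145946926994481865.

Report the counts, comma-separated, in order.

6097272817323042122728617800, 796974693974455191377937300, 88776380550648116217781890

i=27: T(27,9)=4144457803247115877036800+26·1001369304512841374110000=30180059720580991603896800 | T(27,10)=1001369304512841374110000+26·196928100451110820242880=6121499916241722700424880 | T(27,11)=196928100451110820242880+26·31882014375298512782500=1025860474208872152587880 | T(27,12)=31882014375298512782500+26·4284218746244111474800=143271701777645411127300 | T(27,13)=4284218746244111474800+26·480544558742733545125=16778377273555183648050 | T(27,14)=480544558742733545125+26·45145946926994481865=1654339178844590073615
i=28: T(28,10)=30180059720580991603896800+27·6121499916241722700424880=195460557459107504515368560 | T(28,11)=6121499916241722700424880+27·1025860474208872152587880=33819732719881270820297640 | T(28,12)=1025860474208872152587880+27·143271701777645411127300=4894196422205298253024980 | T(28,13)=143271701777645411127300+27·16778377273555183648050=596287888163635369624650 | T(28,14)=16778377273555183648050+27·1654339178844590073615=61445535102359115635655
i=29: T(29,11)=195460557459107504515368560+28·33819732719881270820297640=1142413073615783087483702480 | T(29,12)=33819732719881270820297640+28·4894196422205298253024980=170857232541629621904997080 | T(29,13)=4894196422205298253024980+28·596287888163635369624650=21590257290787088602515180 | T(29,14)=596287888163635369624650+28·61445535102359115635655=2316762871029690607422990
i=30: T(30,12)=1142413073615783087483702480+29·170857232541629621904997080=6097272817323042122728617800 | T(30,13)=170857232541629621904997080+29·21590257290787088602515180=796974693974455191377937300 | T(30,14)=21590257290787088602515180+29·2316762871029690607422990=88776380550648116217781890
Read c(30,12) = 6097272817323042122728617800, c(30,13) = 796974693974455191377937300, c(30,14) = 88776380550648116217781890.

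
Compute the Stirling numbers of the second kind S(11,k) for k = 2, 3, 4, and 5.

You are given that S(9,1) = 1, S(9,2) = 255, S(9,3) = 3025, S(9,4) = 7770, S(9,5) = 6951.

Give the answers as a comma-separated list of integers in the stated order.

r10: T_10,1=1×1+0=1; T_10,2=2×255+1=511; T_10,3=3×3025+255=9330; T_10,4=4×7770+3025=34105; T_10,5=5×6951+7770=42525
r11: T_11,2=2×511+1=1023; T_11,3=3×9330+511=28501; T_11,4=4×34105+9330=145750; T_11,5=5×42525+34105=246730
Read S(11,2) = 1023, S(11,3) = 28501, S(11,4) = 145750, S(11,5) = 246730.

1023, 28501, 145750, 246730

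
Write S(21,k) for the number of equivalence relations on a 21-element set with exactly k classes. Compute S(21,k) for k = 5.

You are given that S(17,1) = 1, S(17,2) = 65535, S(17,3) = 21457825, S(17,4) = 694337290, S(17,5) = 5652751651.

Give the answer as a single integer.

r18: T_18,2=2×65535+1=131071; T_18,3=3×21457825+65535=64439010; T_18,4=4×694337290+21457825=2798806985; T_18,5=5×5652751651+694337290=28958095545
r19: T_19,3=3×64439010+131071=193448101; T_19,4=4×2798806985+64439010=11259666950; T_19,5=5×28958095545+2798806985=147589284710
r20: T_20,4=4×11259666950+193448101=45232115901; T_20,5=5×147589284710+11259666950=749206090500
r21: T_21,5=5×749206090500+45232115901=3791262568401
Read S(21,5) = 3791262568401.

3791262568401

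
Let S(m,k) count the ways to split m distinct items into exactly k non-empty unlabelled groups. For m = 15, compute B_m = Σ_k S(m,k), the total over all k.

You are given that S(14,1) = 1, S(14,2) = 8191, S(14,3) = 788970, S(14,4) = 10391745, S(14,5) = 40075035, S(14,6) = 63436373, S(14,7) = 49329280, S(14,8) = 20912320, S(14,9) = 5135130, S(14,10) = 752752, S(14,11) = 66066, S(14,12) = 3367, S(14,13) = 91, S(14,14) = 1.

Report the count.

1382958545

i=15: T(15,1)=0+1·1=1 | T(15,2)=1+2·8191=16383 | T(15,3)=8191+3·788970=2375101 | T(15,4)=788970+4·10391745=42355950 | T(15,5)=10391745+5·40075035=210766920 | T(15,6)=40075035+6·63436373=420693273 | T(15,7)=63436373+7·49329280=408741333 | T(15,8)=49329280+8·20912320=216627840 | T(15,9)=20912320+9·5135130=67128490 | T(15,10)=5135130+10·752752=12662650 | T(15,11)=752752+11·66066=1479478 | T(15,12)=66066+12·3367=106470 | T(15,13)=3367+13·91=4550 | T(15,14)=91+14·1=105 | T(15,15)=1+15·0=1
B_15 = ΣS(15,k) = 1+16383+2375101+42355950+210766920+420693273+408741333+216627840+67128490+12662650+1479478+106470+4550+105+1 = 1382958545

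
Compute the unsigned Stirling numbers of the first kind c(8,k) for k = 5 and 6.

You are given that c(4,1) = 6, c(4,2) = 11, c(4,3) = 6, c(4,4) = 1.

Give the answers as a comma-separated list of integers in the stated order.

row 5: T[5][2]=4·11+6=50  T[5][3]=4·6+11=35  T[5][4]=4·1+6=10  T[5][5]=4·0+1=1
row 6: T[6][3]=5·35+50=225  T[6][4]=5·10+35=85  T[6][5]=5·1+10=15  T[6][6]=5·0+1=1
row 7: T[7][4]=6·85+225=735  T[7][5]=6·15+85=175  T[7][6]=6·1+15=21
row 8: T[8][5]=7·175+735=1960  T[8][6]=7·21+175=322
Read c(8,5) = 1960, c(8,6) = 322.

1960, 322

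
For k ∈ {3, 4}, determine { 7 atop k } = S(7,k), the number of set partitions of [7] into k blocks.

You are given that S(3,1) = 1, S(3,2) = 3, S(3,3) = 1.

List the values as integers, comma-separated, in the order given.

301, 350

row 4: T[4][1]=1·1+0=1  T[4][2]=2·3+1=7  T[4][3]=3·1+3=6  T[4][4]=4·0+1=1
row 5: T[5][1]=1·1+0=1  T[5][2]=2·7+1=15  T[5][3]=3·6+7=25  T[5][4]=4·1+6=10
row 6: T[6][2]=2·15+1=31  T[6][3]=3·25+15=90  T[6][4]=4·10+25=65
row 7: T[7][3]=3·90+31=301  T[7][4]=4·65+90=350
Read S(7,3) = 301, S(7,4) = 350.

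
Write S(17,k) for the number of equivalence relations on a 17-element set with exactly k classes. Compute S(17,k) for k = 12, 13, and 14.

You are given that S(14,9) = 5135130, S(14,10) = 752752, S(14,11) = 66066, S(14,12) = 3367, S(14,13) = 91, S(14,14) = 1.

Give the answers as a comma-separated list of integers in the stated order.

@15  (15,10):752752·10+5135130→12662650, (15,11):66066·11+752752→1479478, (15,12):3367·12+66066→106470, (15,13):91·13+3367→4550, (15,14):1·14+91→105
@16  (16,11):1479478·11+12662650→28936908, (16,12):106470·12+1479478→2757118, (16,13):4550·13+106470→165620, (16,14):105·14+4550→6020
@17  (17,12):2757118·12+28936908→62022324, (17,13):165620·13+2757118→4910178, (17,14):6020·14+165620→249900
Read S(17,12) = 62022324, S(17,13) = 4910178, S(17,14) = 249900.

62022324, 4910178, 249900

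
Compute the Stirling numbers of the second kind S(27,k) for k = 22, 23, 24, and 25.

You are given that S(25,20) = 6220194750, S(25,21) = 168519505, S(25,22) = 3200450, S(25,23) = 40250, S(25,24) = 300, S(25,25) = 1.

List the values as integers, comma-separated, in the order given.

i=26: T(26,21)=6220194750+21·168519505=9759104355 | T(26,22)=168519505+22·3200450=238929405 | T(26,23)=3200450+23·40250=4126200 | T(26,24)=40250+24·300=47450 | T(26,25)=300+25·1=325
i=27: T(27,22)=9759104355+22·238929405=15015551265 | T(27,23)=238929405+23·4126200=333832005 | T(27,24)=4126200+24·47450=5265000 | T(27,25)=47450+25·325=55575
Read S(27,22) = 15015551265, S(27,23) = 333832005, S(27,24) = 5265000, S(27,25) = 55575.

15015551265, 333832005, 5265000, 55575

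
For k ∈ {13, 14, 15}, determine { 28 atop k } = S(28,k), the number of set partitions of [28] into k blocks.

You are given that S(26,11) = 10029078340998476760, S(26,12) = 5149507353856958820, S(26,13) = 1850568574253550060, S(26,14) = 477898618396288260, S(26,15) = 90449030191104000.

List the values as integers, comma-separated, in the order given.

r27: T_27,12=12×5149507353856958820+10029078340998476760=71823166587281982600; T_27,13=13×1850568574253550060+5149507353856958820=29206898819153109600; T_27,14=14×477898618396288260+1850568574253550060=8541149231801585700; T_27,15=15×90449030191104000+477898618396288260=1834634071262848260
r28: T_28,13=13×29206898819153109600+71823166587281982600=451512851236272407400; T_28,14=14×8541149231801585700+29206898819153109600=148782988064375309400; T_28,15=15×1834634071262848260+8541149231801585700=36060660300744309600
Read S(28,13) = 451512851236272407400, S(28,14) = 148782988064375309400, S(28,15) = 36060660300744309600.

451512851236272407400, 148782988064375309400, 36060660300744309600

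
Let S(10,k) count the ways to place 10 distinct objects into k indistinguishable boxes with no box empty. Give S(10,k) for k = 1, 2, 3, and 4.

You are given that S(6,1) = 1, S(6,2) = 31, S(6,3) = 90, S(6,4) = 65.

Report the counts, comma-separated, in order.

1, 511, 9330, 34105

[7] T[7,1]:1*1+0=1 · T[7,2]:2*31+1=63 · T[7,3]:3*90+31=301 · T[7,4]:4*65+90=350
[8] T[8,1]:1*1+0=1 · T[8,2]:2*63+1=127 · T[8,3]:3*301+63=966 · T[8,4]:4*350+301=1701
[9] T[9,1]:1*1+0=1 · T[9,2]:2*127+1=255 · T[9,3]:3*966+127=3025 · T[9,4]:4*1701+966=7770
[10] T[10,1]:1*1+0=1 · T[10,2]:2*255+1=511 · T[10,3]:3*3025+255=9330 · T[10,4]:4*7770+3025=34105
Read S(10,1) = 1, S(10,2) = 511, S(10,3) = 9330, S(10,4) = 34105.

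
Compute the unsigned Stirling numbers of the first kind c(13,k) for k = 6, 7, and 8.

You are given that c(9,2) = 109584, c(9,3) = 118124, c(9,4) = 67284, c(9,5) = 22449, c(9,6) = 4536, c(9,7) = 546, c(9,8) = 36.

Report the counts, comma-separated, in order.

206070150, 44990231, 6926634

i=10: T(10,3)=109584+9·118124=1172700 | T(10,4)=118124+9·67284=723680 | T(10,5)=67284+9·22449=269325 | T(10,6)=22449+9·4536=63273 | T(10,7)=4536+9·546=9450 | T(10,8)=546+9·36=870
i=11: T(11,4)=1172700+10·723680=8409500 | T(11,5)=723680+10·269325=3416930 | T(11,6)=269325+10·63273=902055 | T(11,7)=63273+10·9450=157773 | T(11,8)=9450+10·870=18150
i=12: T(12,5)=8409500+11·3416930=45995730 | T(12,6)=3416930+11·902055=13339535 | T(12,7)=902055+11·157773=2637558 | T(12,8)=157773+11·18150=357423
i=13: T(13,6)=45995730+12·13339535=206070150 | T(13,7)=13339535+12·2637558=44990231 | T(13,8)=2637558+12·357423=6926634
Read c(13,6) = 206070150, c(13,7) = 44990231, c(13,8) = 6926634.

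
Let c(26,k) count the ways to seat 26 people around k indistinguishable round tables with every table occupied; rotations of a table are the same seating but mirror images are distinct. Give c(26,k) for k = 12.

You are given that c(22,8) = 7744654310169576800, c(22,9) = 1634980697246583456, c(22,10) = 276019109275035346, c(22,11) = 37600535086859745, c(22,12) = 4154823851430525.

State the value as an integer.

4284218746244111474800

row 23: T[23][9]=22·1634980697246583456+7744654310169576800=43714229649594412832  T[23][10]=22·276019109275035346+1634980697246583456=7707401101297361068  T[23][11]=22·37600535086859745+276019109275035346=1103230881185949736  T[23][12]=22·4154823851430525+37600535086859745=129006659818331295
row 24: T[24][10]=23·7707401101297361068+43714229649594412832=220984454979433717396  T[24][11]=23·1103230881185949736+7707401101297361068=33081711368574204996  T[24][12]=23·129006659818331295+1103230881185949736=4070384057007569521
row 25: T[25][11]=24·33081711368574204996+220984454979433717396=1014945527825214637300  T[25][12]=24·4070384057007569521+33081711368574204996=130770928736755873500
row 26: T[26][12]=25·130770928736755873500+1014945527825214637300=4284218746244111474800
Read c(26,12) = 4284218746244111474800.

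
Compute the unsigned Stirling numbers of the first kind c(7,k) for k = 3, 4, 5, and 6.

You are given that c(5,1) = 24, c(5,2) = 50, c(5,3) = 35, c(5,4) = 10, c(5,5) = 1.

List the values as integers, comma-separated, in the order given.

1624, 735, 175, 21

[6] T[6,2]:5*50+24=274 · T[6,3]:5*35+50=225 · T[6,4]:5*10+35=85 · T[6,5]:5*1+10=15 · T[6,6]:5*0+1=1
[7] T[7,3]:6*225+274=1624 · T[7,4]:6*85+225=735 · T[7,5]:6*15+85=175 · T[7,6]:6*1+15=21
Read c(7,3) = 1624, c(7,4) = 735, c(7,5) = 175, c(7,6) = 21.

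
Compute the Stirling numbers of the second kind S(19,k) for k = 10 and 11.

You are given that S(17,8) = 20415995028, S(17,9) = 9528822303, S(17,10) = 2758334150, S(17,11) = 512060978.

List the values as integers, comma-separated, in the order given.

477297033785, 129413217791

[18] T[18,9]:9*9528822303+20415995028=106175395755 · T[18,10]:10*2758334150+9528822303=37112163803 · T[18,11]:11*512060978+2758334150=8391004908
[19] T[19,10]:10*37112163803+106175395755=477297033785 · T[19,11]:11*8391004908+37112163803=129413217791
Read S(19,10) = 477297033785, S(19,11) = 129413217791.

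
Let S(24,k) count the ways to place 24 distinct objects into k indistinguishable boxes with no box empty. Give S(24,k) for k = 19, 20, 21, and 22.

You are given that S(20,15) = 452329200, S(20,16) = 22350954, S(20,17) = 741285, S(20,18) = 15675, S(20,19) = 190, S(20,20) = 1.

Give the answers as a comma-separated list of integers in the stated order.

3880739170, 116972779, 2454606, 33902

row 21: T[21][16]=16·22350954+452329200=809944464  T[21][17]=17·741285+22350954=34952799  T[21][18]=18·15675+741285=1023435  T[21][19]=19·190+15675=19285  T[21][20]=20·1+190=210  T[21][21]=21·0+1=1
row 22: T[22][17]=17·34952799+809944464=1404142047  T[22][18]=18·1023435+34952799=53374629  T[22][19]=19·19285+1023435=1389850  T[22][20]=20·210+19285=23485  T[22][21]=21·1+210=231  T[22][22]=22·0+1=1
row 23: T[23][18]=18·53374629+1404142047=2364885369  T[23][19]=19·1389850+53374629=79781779  T[23][20]=20·23485+1389850=1859550  T[23][21]=21·231+23485=28336  T[23][22]=22·1+231=253
row 24: T[24][19]=19·79781779+2364885369=3880739170  T[24][20]=20·1859550+79781779=116972779  T[24][21]=21·28336+1859550=2454606  T[24][22]=22·253+28336=33902
Read S(24,19) = 3880739170, S(24,20) = 116972779, S(24,21) = 2454606, S(24,22) = 33902.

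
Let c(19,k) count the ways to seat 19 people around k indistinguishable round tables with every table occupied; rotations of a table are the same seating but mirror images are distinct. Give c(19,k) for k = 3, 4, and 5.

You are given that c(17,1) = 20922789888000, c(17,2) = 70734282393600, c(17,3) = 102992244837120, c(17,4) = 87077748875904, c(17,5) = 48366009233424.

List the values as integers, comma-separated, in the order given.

34012249593822720, 30321254007719424, 17950712280921504

r18: T_18,2=17×70734282393600+20922789888000=1223405590579200; T_18,3=17×102992244837120+70734282393600=1821602444624640; T_18,4=17×87077748875904+102992244837120=1583313975727488; T_18,5=17×48366009233424+87077748875904=909299905844112
r19: T_19,3=18×1821602444624640+1223405590579200=34012249593822720; T_19,4=18×1583313975727488+1821602444624640=30321254007719424; T_19,5=18×909299905844112+1583313975727488=17950712280921504
Read c(19,3) = 34012249593822720, c(19,4) = 30321254007719424, c(19,5) = 17950712280921504.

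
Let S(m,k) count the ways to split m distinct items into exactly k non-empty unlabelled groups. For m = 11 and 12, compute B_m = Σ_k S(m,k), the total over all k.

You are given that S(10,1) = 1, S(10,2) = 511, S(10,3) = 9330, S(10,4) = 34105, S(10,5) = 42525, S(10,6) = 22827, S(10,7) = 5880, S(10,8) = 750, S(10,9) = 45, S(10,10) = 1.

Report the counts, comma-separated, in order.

i=11: T(11,1)=0+1·1=1 | T(11,2)=1+2·511=1023 | T(11,3)=511+3·9330=28501 | T(11,4)=9330+4·34105=145750 | T(11,5)=34105+5·42525=246730 | T(11,6)=42525+6·22827=179487 | T(11,7)=22827+7·5880=63987 | T(11,8)=5880+8·750=11880 | T(11,9)=750+9·45=1155 | T(11,10)=45+10·1=55 | T(11,11)=1+11·0=1
i=12: T(12,1)=0+1·1=1 | T(12,2)=1+2·1023=2047 | T(12,3)=1023+3·28501=86526 | T(12,4)=28501+4·145750=611501 | T(12,5)=145750+5·246730=1379400 | T(12,6)=246730+6·179487=1323652 | T(12,7)=179487+7·63987=627396 | T(12,8)=63987+8·11880=159027 | T(12,9)=11880+9·1155=22275 | T(12,10)=1155+10·55=1705 | T(12,11)=55+11·1=66 | T(12,12)=1+12·0=1
B_11 = ΣS(11,k) = 1+1023+28501+145750+246730+179487+63987+11880+1155+55+1 = 678570
B_12 = ΣS(12,k) = 1+2047+86526+611501+1379400+1323652+627396+159027+22275+1705+66+1 = 4213597

678570, 4213597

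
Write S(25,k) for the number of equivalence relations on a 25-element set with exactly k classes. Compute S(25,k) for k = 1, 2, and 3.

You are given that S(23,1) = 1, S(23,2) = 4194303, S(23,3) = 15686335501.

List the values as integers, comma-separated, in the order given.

[24] T[24,1]:1*1+0=1 · T[24,2]:2*4194303+1=8388607 · T[24,3]:3*15686335501+4194303=47063200806
[25] T[25,1]:1*1+0=1 · T[25,2]:2*8388607+1=16777215 · T[25,3]:3*47063200806+8388607=141197991025
Read S(25,1) = 1, S(25,2) = 16777215, S(25,3) = 141197991025.

1, 16777215, 141197991025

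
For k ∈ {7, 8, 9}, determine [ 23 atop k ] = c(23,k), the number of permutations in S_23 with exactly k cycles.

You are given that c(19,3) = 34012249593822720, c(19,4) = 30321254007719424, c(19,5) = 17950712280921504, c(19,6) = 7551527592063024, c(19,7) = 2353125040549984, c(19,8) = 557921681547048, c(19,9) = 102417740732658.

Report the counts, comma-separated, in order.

@20  (20,4):30321254007719424·19+34012249593822720→610116075740491776, (20,5):17950712280921504·19+30321254007719424→371384787345228000, (20,6):7551527592063024·19+17950712280921504→161429736530118960, (20,7):2353125040549984·19+7551527592063024→52260903362512720, (20,8):557921681547048·19+2353125040549984→12953636989943896, (20,9):102417740732658·19+557921681547048→2503858755467550
@21  (21,5):371384787345228000·20+610116075740491776→8037811822645051776, (21,6):161429736530118960·20+371384787345228000→3599979517947607200, (21,7):52260903362512720·20+161429736530118960→1206647803780373360, (21,8):12953636989943896·20+52260903362512720→311333643161390640, (21,9):2503858755467550·20+12953636989943896→63030812099294896
@22  (22,6):3599979517947607200·21+8037811822645051776→83637381699544802976, (22,7):1206647803780373360·21+3599979517947607200→28939583397335447760, (22,8):311333643161390640·21+1206647803780373360→7744654310169576800, (22,9):63030812099294896·21+311333643161390640→1634980697246583456
@23  (23,7):28939583397335447760·22+83637381699544802976→720308216440924653696, (23,8):7744654310169576800·22+28939583397335447760→199321978221066137360, (23,9):1634980697246583456·22+7744654310169576800→43714229649594412832
Read c(23,7) = 720308216440924653696, c(23,8) = 199321978221066137360, c(23,9) = 43714229649594412832.

720308216440924653696, 199321978221066137360, 43714229649594412832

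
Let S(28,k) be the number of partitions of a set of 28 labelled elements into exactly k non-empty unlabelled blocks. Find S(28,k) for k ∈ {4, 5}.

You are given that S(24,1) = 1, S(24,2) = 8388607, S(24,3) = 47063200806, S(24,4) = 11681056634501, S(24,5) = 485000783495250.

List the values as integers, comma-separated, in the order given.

row 25: T[25][1]=1·1+0=1  T[25][2]=2·8388607+1=16777215  T[25][3]=3·47063200806+8388607=141197991025  T[25][4]=4·11681056634501+47063200806=46771289738810  T[25][5]=5·485000783495250+11681056634501=2436684974110751
row 26: T[26][2]=2·16777215+1=33554431  T[26][3]=3·141197991025+16777215=423610750290  T[26][4]=4·46771289738810+141197991025=187226356946265  T[26][5]=5·2436684974110751+46771289738810=12230196160292565
row 27: T[27][3]=3·423610750290+33554431=1270865805301  T[27][4]=4·187226356946265+423610750290=749329038535350  T[27][5]=5·12230196160292565+187226356946265=61338207158409090
row 28: T[28][4]=4·749329038535350+1270865805301=2998587019946701  T[28][5]=5·61338207158409090+749329038535350=307440364830580800
Read S(28,4) = 2998587019946701, S(28,5) = 307440364830580800.

2998587019946701, 307440364830580800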